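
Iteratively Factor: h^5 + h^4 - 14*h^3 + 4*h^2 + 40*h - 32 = (h - 2)*(h^4 + 3*h^3 - 8*h^2 - 12*h + 16) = (h - 2)*(h - 1)*(h^3 + 4*h^2 - 4*h - 16) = (h - 2)*(h - 1)*(h + 4)*(h^2 - 4) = (h - 2)*(h - 1)*(h + 2)*(h + 4)*(h - 2)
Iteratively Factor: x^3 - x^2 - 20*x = (x - 5)*(x^2 + 4*x) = (x - 5)*(x + 4)*(x)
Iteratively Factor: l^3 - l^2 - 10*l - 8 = (l + 2)*(l^2 - 3*l - 4) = (l + 1)*(l + 2)*(l - 4)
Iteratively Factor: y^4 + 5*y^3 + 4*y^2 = (y)*(y^3 + 5*y^2 + 4*y) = y*(y + 4)*(y^2 + y) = y*(y + 1)*(y + 4)*(y)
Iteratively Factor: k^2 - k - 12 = (k - 4)*(k + 3)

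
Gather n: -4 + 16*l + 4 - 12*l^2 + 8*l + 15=-12*l^2 + 24*l + 15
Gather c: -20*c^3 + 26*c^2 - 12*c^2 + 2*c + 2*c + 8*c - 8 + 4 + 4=-20*c^3 + 14*c^2 + 12*c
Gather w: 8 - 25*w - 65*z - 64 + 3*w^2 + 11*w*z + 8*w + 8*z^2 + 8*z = 3*w^2 + w*(11*z - 17) + 8*z^2 - 57*z - 56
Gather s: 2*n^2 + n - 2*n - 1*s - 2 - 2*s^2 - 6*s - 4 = 2*n^2 - n - 2*s^2 - 7*s - 6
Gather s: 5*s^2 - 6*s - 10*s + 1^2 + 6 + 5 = 5*s^2 - 16*s + 12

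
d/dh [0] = 0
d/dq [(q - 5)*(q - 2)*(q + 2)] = 3*q^2 - 10*q - 4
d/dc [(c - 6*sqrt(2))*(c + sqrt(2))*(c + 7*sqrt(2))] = 3*c^2 + 4*sqrt(2)*c - 82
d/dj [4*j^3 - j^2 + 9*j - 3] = 12*j^2 - 2*j + 9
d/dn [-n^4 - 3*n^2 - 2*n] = -4*n^3 - 6*n - 2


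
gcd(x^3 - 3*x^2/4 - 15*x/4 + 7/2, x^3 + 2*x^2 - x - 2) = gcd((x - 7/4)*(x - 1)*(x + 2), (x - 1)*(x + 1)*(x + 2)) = x^2 + x - 2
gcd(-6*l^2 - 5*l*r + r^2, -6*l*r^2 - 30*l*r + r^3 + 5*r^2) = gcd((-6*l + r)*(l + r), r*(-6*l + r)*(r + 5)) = -6*l + r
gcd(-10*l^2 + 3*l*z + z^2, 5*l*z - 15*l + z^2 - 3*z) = 5*l + z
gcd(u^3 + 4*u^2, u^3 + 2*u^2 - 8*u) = u^2 + 4*u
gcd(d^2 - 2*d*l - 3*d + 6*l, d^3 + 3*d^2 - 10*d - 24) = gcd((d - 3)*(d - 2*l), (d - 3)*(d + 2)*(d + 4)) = d - 3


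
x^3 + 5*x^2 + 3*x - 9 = (x - 1)*(x + 3)^2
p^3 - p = p*(p - 1)*(p + 1)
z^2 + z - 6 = (z - 2)*(z + 3)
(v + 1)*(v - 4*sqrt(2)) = v^2 - 4*sqrt(2)*v + v - 4*sqrt(2)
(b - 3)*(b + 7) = b^2 + 4*b - 21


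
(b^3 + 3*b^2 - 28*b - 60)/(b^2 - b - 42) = (b^2 - 3*b - 10)/(b - 7)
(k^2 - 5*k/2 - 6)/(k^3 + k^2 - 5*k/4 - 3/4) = 2*(k - 4)/(2*k^2 - k - 1)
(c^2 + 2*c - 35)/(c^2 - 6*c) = (c^2 + 2*c - 35)/(c*(c - 6))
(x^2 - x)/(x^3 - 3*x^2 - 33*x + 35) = x/(x^2 - 2*x - 35)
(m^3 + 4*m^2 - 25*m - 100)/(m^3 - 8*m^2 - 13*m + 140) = (m + 5)/(m - 7)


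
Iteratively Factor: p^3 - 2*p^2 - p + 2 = (p - 2)*(p^2 - 1) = (p - 2)*(p - 1)*(p + 1)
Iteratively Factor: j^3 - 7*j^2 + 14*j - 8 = (j - 4)*(j^2 - 3*j + 2) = (j - 4)*(j - 1)*(j - 2)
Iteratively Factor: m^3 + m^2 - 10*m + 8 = (m - 1)*(m^2 + 2*m - 8) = (m - 2)*(m - 1)*(m + 4)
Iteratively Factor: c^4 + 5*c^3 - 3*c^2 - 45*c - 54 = (c - 3)*(c^3 + 8*c^2 + 21*c + 18) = (c - 3)*(c + 3)*(c^2 + 5*c + 6) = (c - 3)*(c + 2)*(c + 3)*(c + 3)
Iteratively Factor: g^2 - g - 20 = (g - 5)*(g + 4)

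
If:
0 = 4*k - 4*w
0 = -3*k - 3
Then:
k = -1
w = -1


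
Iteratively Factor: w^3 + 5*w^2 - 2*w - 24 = (w + 3)*(w^2 + 2*w - 8) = (w + 3)*(w + 4)*(w - 2)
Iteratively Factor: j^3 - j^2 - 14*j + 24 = (j + 4)*(j^2 - 5*j + 6) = (j - 2)*(j + 4)*(j - 3)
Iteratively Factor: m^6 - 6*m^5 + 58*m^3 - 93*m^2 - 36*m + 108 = (m - 2)*(m^5 - 4*m^4 - 8*m^3 + 42*m^2 - 9*m - 54) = (m - 2)*(m + 1)*(m^4 - 5*m^3 - 3*m^2 + 45*m - 54) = (m - 2)*(m + 1)*(m + 3)*(m^3 - 8*m^2 + 21*m - 18) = (m - 3)*(m - 2)*(m + 1)*(m + 3)*(m^2 - 5*m + 6) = (m - 3)*(m - 2)^2*(m + 1)*(m + 3)*(m - 3)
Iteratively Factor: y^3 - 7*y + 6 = (y - 1)*(y^2 + y - 6) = (y - 1)*(y + 3)*(y - 2)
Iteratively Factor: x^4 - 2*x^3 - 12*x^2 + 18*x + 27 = (x - 3)*(x^3 + x^2 - 9*x - 9) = (x - 3)*(x + 3)*(x^2 - 2*x - 3) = (x - 3)*(x + 1)*(x + 3)*(x - 3)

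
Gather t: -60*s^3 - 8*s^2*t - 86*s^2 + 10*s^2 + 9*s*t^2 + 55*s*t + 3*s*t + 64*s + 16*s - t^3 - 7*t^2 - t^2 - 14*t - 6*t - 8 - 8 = -60*s^3 - 76*s^2 + 80*s - t^3 + t^2*(9*s - 8) + t*(-8*s^2 + 58*s - 20) - 16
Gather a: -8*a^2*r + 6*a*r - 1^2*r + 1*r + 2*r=-8*a^2*r + 6*a*r + 2*r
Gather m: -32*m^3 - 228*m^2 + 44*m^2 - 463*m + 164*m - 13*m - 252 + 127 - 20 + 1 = -32*m^3 - 184*m^2 - 312*m - 144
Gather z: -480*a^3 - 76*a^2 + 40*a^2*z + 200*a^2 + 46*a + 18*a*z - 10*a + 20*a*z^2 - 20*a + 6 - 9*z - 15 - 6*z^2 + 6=-480*a^3 + 124*a^2 + 16*a + z^2*(20*a - 6) + z*(40*a^2 + 18*a - 9) - 3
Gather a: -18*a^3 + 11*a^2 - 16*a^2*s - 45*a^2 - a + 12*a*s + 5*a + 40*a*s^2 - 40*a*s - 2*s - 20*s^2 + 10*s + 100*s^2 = -18*a^3 + a^2*(-16*s - 34) + a*(40*s^2 - 28*s + 4) + 80*s^2 + 8*s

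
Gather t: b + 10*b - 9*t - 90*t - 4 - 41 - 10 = 11*b - 99*t - 55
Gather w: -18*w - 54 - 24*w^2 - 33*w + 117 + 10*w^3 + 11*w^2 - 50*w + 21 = 10*w^3 - 13*w^2 - 101*w + 84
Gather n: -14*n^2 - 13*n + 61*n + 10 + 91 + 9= -14*n^2 + 48*n + 110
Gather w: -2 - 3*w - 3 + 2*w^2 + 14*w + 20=2*w^2 + 11*w + 15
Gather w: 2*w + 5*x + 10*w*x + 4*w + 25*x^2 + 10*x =w*(10*x + 6) + 25*x^2 + 15*x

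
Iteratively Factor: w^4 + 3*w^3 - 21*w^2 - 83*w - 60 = (w + 4)*(w^3 - w^2 - 17*w - 15) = (w - 5)*(w + 4)*(w^2 + 4*w + 3) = (w - 5)*(w + 1)*(w + 4)*(w + 3)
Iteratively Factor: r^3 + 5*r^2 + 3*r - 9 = (r + 3)*(r^2 + 2*r - 3) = (r + 3)^2*(r - 1)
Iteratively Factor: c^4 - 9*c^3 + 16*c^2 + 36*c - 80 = (c - 5)*(c^3 - 4*c^2 - 4*c + 16) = (c - 5)*(c - 2)*(c^2 - 2*c - 8) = (c - 5)*(c - 2)*(c + 2)*(c - 4)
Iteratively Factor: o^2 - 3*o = (o - 3)*(o)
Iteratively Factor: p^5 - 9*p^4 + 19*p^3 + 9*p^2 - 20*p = (p - 5)*(p^4 - 4*p^3 - p^2 + 4*p) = (p - 5)*(p - 1)*(p^3 - 3*p^2 - 4*p) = (p - 5)*(p - 4)*(p - 1)*(p^2 + p) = p*(p - 5)*(p - 4)*(p - 1)*(p + 1)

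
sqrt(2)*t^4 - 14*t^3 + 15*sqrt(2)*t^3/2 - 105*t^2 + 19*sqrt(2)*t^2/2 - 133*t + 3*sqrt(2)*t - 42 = (t + 1)*(t + 6)*(t - 7*sqrt(2))*(sqrt(2)*t + sqrt(2)/2)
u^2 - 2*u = u*(u - 2)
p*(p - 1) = p^2 - p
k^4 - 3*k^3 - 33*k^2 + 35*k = k*(k - 7)*(k - 1)*(k + 5)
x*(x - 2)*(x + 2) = x^3 - 4*x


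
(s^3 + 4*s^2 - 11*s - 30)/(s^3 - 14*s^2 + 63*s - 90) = (s^2 + 7*s + 10)/(s^2 - 11*s + 30)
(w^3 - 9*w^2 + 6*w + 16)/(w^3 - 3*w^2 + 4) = (w - 8)/(w - 2)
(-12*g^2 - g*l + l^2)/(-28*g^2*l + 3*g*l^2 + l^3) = (3*g + l)/(l*(7*g + l))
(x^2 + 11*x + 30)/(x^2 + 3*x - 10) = (x + 6)/(x - 2)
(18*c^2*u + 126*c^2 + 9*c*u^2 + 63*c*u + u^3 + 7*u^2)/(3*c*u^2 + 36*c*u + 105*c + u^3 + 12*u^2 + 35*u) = (6*c + u)/(u + 5)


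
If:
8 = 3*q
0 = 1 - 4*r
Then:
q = 8/3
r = 1/4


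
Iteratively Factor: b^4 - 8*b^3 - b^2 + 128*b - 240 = (b - 5)*(b^3 - 3*b^2 - 16*b + 48) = (b - 5)*(b + 4)*(b^2 - 7*b + 12) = (b - 5)*(b - 4)*(b + 4)*(b - 3)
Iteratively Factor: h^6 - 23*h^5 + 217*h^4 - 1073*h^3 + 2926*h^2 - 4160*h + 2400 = (h - 2)*(h^5 - 21*h^4 + 175*h^3 - 723*h^2 + 1480*h - 1200) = (h - 5)*(h - 2)*(h^4 - 16*h^3 + 95*h^2 - 248*h + 240) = (h - 5)*(h - 3)*(h - 2)*(h^3 - 13*h^2 + 56*h - 80) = (h - 5)*(h - 4)*(h - 3)*(h - 2)*(h^2 - 9*h + 20) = (h - 5)*(h - 4)^2*(h - 3)*(h - 2)*(h - 5)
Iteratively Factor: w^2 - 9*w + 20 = (w - 5)*(w - 4)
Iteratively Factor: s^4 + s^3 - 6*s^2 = (s)*(s^3 + s^2 - 6*s) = s^2*(s^2 + s - 6) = s^2*(s + 3)*(s - 2)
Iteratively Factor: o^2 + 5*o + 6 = (o + 3)*(o + 2)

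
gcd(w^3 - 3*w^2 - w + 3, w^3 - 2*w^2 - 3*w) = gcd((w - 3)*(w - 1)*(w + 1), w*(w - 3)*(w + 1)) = w^2 - 2*w - 3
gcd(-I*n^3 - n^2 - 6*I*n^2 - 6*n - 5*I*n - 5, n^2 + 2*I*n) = 1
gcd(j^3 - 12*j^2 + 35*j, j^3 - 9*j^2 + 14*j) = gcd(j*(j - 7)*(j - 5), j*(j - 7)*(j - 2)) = j^2 - 7*j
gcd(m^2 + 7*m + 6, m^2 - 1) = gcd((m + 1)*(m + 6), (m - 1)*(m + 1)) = m + 1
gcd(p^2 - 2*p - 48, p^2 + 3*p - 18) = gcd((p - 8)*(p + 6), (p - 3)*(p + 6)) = p + 6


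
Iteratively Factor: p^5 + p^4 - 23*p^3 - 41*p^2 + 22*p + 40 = (p + 2)*(p^4 - p^3 - 21*p^2 + p + 20) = (p + 2)*(p + 4)*(p^3 - 5*p^2 - p + 5) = (p - 5)*(p + 2)*(p + 4)*(p^2 - 1) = (p - 5)*(p + 1)*(p + 2)*(p + 4)*(p - 1)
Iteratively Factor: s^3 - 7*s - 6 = (s - 3)*(s^2 + 3*s + 2) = (s - 3)*(s + 1)*(s + 2)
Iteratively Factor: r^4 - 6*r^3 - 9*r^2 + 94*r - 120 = (r - 5)*(r^3 - r^2 - 14*r + 24) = (r - 5)*(r + 4)*(r^2 - 5*r + 6) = (r - 5)*(r - 3)*(r + 4)*(r - 2)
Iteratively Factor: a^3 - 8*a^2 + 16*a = (a)*(a^2 - 8*a + 16) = a*(a - 4)*(a - 4)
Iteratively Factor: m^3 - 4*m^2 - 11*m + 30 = (m + 3)*(m^2 - 7*m + 10) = (m - 2)*(m + 3)*(m - 5)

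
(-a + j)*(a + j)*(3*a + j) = -3*a^3 - a^2*j + 3*a*j^2 + j^3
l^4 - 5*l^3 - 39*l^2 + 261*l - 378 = (l - 6)*(l - 3)^2*(l + 7)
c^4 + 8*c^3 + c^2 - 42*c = c*(c - 2)*(c + 3)*(c + 7)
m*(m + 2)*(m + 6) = m^3 + 8*m^2 + 12*m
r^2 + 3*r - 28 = (r - 4)*(r + 7)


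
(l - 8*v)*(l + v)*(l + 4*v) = l^3 - 3*l^2*v - 36*l*v^2 - 32*v^3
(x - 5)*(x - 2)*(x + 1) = x^3 - 6*x^2 + 3*x + 10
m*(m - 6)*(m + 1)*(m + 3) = m^4 - 2*m^3 - 21*m^2 - 18*m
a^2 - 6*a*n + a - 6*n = (a + 1)*(a - 6*n)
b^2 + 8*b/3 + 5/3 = (b + 1)*(b + 5/3)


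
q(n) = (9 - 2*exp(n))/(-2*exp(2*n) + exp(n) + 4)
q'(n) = (9 - 2*exp(n))*(4*exp(2*n) - exp(n))/(-2*exp(2*n) + exp(n) + 4)^2 - 2*exp(n)/(-2*exp(2*n) + exp(n) + 4) = (-(2*exp(n) - 9)*(4*exp(n) - 1) + 4*exp(2*n) - 2*exp(n) - 8)*exp(n)/(-2*exp(2*n) + exp(n) + 4)^2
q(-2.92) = 2.20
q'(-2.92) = -0.05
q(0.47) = 12.08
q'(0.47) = 210.80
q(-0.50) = 2.01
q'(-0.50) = 0.14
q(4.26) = 0.01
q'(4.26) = -0.01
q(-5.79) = 2.25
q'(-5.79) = -0.00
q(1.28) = -0.10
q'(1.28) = 0.65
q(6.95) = 0.00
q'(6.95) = -0.00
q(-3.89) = 2.23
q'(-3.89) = -0.02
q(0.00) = 2.33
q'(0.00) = 1.67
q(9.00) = 0.00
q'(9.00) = 0.00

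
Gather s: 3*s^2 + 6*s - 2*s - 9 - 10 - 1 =3*s^2 + 4*s - 20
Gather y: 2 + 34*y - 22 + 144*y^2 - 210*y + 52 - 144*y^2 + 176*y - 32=0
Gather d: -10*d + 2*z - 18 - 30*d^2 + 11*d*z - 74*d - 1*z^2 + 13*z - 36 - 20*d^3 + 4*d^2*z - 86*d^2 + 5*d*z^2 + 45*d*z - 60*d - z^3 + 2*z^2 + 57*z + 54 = -20*d^3 + d^2*(4*z - 116) + d*(5*z^2 + 56*z - 144) - z^3 + z^2 + 72*z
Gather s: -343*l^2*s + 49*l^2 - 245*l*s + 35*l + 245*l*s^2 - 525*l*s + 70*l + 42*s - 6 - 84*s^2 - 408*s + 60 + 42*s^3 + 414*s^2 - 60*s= 49*l^2 + 105*l + 42*s^3 + s^2*(245*l + 330) + s*(-343*l^2 - 770*l - 426) + 54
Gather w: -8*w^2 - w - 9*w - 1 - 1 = -8*w^2 - 10*w - 2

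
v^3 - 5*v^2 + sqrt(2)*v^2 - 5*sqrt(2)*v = v*(v - 5)*(v + sqrt(2))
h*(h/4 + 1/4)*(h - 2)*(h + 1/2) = h^4/4 - h^3/8 - 5*h^2/8 - h/4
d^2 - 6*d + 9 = (d - 3)^2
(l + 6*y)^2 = l^2 + 12*l*y + 36*y^2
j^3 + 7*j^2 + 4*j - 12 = (j - 1)*(j + 2)*(j + 6)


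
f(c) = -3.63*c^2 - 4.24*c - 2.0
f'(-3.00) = 17.54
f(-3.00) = -21.95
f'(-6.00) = 39.32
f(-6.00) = -107.24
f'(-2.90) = 16.81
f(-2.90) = -20.23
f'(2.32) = -21.08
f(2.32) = -31.37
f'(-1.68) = 7.96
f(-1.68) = -5.12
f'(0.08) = -4.82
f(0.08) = -2.36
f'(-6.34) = 41.79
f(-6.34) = -121.03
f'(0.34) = -6.71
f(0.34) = -3.86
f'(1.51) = -15.20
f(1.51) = -16.68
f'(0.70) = -9.32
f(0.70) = -6.75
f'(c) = -7.26*c - 4.24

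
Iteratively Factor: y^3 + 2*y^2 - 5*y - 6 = (y + 3)*(y^2 - y - 2) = (y + 1)*(y + 3)*(y - 2)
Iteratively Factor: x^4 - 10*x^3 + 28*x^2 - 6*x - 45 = (x - 5)*(x^3 - 5*x^2 + 3*x + 9) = (x - 5)*(x - 3)*(x^2 - 2*x - 3) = (x - 5)*(x - 3)^2*(x + 1)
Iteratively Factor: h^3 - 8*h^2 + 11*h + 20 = (h - 4)*(h^2 - 4*h - 5) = (h - 4)*(h + 1)*(h - 5)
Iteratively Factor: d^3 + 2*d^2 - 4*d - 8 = (d + 2)*(d^2 - 4) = (d - 2)*(d + 2)*(d + 2)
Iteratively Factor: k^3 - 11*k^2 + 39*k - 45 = (k - 5)*(k^2 - 6*k + 9) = (k - 5)*(k - 3)*(k - 3)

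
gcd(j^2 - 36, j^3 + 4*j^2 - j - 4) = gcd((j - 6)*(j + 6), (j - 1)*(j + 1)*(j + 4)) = 1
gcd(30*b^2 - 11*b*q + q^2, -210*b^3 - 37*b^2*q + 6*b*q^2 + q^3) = -6*b + q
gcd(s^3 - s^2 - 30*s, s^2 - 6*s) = s^2 - 6*s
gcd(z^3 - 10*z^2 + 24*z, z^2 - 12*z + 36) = z - 6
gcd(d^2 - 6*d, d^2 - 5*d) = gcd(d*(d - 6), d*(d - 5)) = d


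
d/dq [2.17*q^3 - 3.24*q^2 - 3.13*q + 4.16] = 6.51*q^2 - 6.48*q - 3.13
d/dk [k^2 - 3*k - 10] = 2*k - 3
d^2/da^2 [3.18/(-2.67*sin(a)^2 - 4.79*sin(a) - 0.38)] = (90.679608*sin(a)^4 + 122.009922*sin(a)^3 - 75.962886*sin(a)^2 - 249.80808*sin(a) - 139.47162)/(2.67*sin(a)^2 + 4.79*sin(a) + 0.38)^3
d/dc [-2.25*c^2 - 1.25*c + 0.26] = -4.5*c - 1.25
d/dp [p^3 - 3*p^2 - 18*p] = 3*p^2 - 6*p - 18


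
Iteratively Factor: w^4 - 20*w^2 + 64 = (w + 4)*(w^3 - 4*w^2 - 4*w + 16) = (w + 2)*(w + 4)*(w^2 - 6*w + 8) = (w - 4)*(w + 2)*(w + 4)*(w - 2)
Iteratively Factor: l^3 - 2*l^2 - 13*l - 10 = (l + 1)*(l^2 - 3*l - 10) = (l - 5)*(l + 1)*(l + 2)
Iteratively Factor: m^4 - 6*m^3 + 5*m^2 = (m)*(m^3 - 6*m^2 + 5*m) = m*(m - 1)*(m^2 - 5*m) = m*(m - 5)*(m - 1)*(m)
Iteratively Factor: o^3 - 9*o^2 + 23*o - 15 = (o - 3)*(o^2 - 6*o + 5) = (o - 5)*(o - 3)*(o - 1)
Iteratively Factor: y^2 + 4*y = (y + 4)*(y)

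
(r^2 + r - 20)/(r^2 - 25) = (r - 4)/(r - 5)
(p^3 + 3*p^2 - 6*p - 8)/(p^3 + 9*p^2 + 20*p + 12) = (p^2 + 2*p - 8)/(p^2 + 8*p + 12)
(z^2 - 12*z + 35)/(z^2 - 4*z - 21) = (z - 5)/(z + 3)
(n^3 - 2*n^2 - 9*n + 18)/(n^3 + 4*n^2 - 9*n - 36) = (n - 2)/(n + 4)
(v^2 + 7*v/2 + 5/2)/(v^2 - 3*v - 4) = (v + 5/2)/(v - 4)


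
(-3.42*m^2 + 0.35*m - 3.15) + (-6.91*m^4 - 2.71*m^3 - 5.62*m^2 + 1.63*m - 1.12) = -6.91*m^4 - 2.71*m^3 - 9.04*m^2 + 1.98*m - 4.27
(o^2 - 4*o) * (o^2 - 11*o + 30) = o^4 - 15*o^3 + 74*o^2 - 120*o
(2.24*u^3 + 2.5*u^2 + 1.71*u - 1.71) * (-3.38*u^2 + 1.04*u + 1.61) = -7.5712*u^5 - 6.1204*u^4 + 0.426600000000001*u^3 + 11.5832*u^2 + 0.9747*u - 2.7531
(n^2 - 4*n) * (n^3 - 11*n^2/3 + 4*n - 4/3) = n^5 - 23*n^4/3 + 56*n^3/3 - 52*n^2/3 + 16*n/3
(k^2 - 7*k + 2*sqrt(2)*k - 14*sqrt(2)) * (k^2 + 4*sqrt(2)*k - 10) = k^4 - 7*k^3 + 6*sqrt(2)*k^3 - 42*sqrt(2)*k^2 + 6*k^2 - 42*k - 20*sqrt(2)*k + 140*sqrt(2)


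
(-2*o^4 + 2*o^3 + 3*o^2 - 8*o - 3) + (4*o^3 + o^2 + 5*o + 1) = -2*o^4 + 6*o^3 + 4*o^2 - 3*o - 2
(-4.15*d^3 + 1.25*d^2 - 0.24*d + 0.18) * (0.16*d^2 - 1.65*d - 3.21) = -0.664*d^5 + 7.0475*d^4 + 11.2206*d^3 - 3.5877*d^2 + 0.4734*d - 0.5778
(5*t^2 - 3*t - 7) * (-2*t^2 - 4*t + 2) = -10*t^4 - 14*t^3 + 36*t^2 + 22*t - 14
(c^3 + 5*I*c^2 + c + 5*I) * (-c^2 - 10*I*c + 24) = -c^5 - 15*I*c^4 + 73*c^3 + 105*I*c^2 + 74*c + 120*I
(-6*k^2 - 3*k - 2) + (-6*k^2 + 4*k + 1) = -12*k^2 + k - 1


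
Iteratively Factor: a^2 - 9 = (a + 3)*(a - 3)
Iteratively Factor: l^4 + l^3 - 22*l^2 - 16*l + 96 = (l + 3)*(l^3 - 2*l^2 - 16*l + 32) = (l + 3)*(l + 4)*(l^2 - 6*l + 8) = (l - 4)*(l + 3)*(l + 4)*(l - 2)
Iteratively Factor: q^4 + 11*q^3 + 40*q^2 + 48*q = (q + 4)*(q^3 + 7*q^2 + 12*q) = q*(q + 4)*(q^2 + 7*q + 12) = q*(q + 4)^2*(q + 3)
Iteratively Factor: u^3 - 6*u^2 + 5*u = (u)*(u^2 - 6*u + 5) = u*(u - 1)*(u - 5)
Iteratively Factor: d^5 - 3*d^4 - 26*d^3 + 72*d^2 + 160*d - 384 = (d - 4)*(d^4 + d^3 - 22*d^2 - 16*d + 96) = (d - 4)*(d - 2)*(d^3 + 3*d^2 - 16*d - 48) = (d - 4)^2*(d - 2)*(d^2 + 7*d + 12) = (d - 4)^2*(d - 2)*(d + 4)*(d + 3)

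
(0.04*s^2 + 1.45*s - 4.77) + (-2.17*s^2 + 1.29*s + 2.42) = -2.13*s^2 + 2.74*s - 2.35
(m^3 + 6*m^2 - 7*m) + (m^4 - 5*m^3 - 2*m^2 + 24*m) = m^4 - 4*m^3 + 4*m^2 + 17*m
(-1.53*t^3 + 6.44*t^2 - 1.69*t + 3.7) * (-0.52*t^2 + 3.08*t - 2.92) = 0.7956*t^5 - 8.0612*t^4 + 25.1816*t^3 - 25.934*t^2 + 16.3308*t - 10.804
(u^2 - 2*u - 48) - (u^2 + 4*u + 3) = -6*u - 51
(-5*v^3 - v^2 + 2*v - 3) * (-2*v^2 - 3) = 10*v^5 + 2*v^4 + 11*v^3 + 9*v^2 - 6*v + 9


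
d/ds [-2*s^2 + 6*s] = 6 - 4*s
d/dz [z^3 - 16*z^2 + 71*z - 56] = 3*z^2 - 32*z + 71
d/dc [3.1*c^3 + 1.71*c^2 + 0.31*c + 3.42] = 9.3*c^2 + 3.42*c + 0.31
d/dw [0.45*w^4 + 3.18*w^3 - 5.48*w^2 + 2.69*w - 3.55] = 1.8*w^3 + 9.54*w^2 - 10.96*w + 2.69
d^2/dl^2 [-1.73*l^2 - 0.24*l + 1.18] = -3.46000000000000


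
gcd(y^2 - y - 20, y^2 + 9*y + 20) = y + 4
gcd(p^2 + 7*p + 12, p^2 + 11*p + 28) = p + 4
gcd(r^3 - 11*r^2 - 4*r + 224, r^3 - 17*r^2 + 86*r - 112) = r^2 - 15*r + 56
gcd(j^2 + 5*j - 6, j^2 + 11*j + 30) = j + 6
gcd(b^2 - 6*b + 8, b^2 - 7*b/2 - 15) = 1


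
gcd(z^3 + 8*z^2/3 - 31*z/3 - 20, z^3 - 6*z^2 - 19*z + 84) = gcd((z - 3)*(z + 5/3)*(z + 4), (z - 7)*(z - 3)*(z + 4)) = z^2 + z - 12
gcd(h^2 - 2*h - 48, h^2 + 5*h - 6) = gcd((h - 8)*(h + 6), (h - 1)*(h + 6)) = h + 6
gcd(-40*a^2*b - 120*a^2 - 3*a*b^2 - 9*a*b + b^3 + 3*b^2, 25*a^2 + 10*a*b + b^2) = 5*a + b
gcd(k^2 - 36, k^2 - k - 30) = k - 6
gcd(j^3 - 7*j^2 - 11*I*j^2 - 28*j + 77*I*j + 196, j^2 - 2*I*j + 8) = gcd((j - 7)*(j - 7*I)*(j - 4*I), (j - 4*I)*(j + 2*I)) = j - 4*I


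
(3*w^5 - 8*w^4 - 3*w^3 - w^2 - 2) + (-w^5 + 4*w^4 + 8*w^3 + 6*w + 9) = 2*w^5 - 4*w^4 + 5*w^3 - w^2 + 6*w + 7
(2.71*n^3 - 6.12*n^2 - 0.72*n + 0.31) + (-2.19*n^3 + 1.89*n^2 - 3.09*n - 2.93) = 0.52*n^3 - 4.23*n^2 - 3.81*n - 2.62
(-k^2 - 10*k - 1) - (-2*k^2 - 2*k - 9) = k^2 - 8*k + 8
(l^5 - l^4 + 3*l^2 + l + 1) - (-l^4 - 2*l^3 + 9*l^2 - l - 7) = l^5 + 2*l^3 - 6*l^2 + 2*l + 8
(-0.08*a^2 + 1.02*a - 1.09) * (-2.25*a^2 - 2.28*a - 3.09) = 0.18*a^4 - 2.1126*a^3 + 0.3741*a^2 - 0.6666*a + 3.3681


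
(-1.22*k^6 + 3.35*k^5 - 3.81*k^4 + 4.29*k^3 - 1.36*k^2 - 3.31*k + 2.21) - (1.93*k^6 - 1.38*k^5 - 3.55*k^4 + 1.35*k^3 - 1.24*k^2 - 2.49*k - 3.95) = -3.15*k^6 + 4.73*k^5 - 0.26*k^4 + 2.94*k^3 - 0.12*k^2 - 0.82*k + 6.16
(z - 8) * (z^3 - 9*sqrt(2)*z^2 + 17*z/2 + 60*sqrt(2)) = z^4 - 9*sqrt(2)*z^3 - 8*z^3 + 17*z^2/2 + 72*sqrt(2)*z^2 - 68*z + 60*sqrt(2)*z - 480*sqrt(2)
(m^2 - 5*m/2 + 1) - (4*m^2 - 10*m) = -3*m^2 + 15*m/2 + 1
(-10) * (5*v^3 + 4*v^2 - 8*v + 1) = -50*v^3 - 40*v^2 + 80*v - 10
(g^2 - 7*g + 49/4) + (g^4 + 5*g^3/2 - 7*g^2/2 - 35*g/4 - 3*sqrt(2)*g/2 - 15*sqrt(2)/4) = g^4 + 5*g^3/2 - 5*g^2/2 - 63*g/4 - 3*sqrt(2)*g/2 - 15*sqrt(2)/4 + 49/4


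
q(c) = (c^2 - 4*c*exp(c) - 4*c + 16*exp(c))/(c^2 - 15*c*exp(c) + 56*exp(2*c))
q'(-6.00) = 0.10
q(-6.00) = 1.66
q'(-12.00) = 0.03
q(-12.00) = 1.33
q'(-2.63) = -0.20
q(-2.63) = 1.92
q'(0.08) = -0.32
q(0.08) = 0.26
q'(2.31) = -0.02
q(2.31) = 0.01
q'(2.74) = -0.01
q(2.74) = 0.01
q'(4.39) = -0.00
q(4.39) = -0.00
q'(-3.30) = 0.04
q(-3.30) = 1.97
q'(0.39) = -0.22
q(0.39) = 0.18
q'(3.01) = -0.01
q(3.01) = 0.00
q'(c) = (-4*c*exp(c) + 2*c + 12*exp(c) - 4)/(c^2 - 15*c*exp(c) + 56*exp(2*c)) + (c^2 - 4*c*exp(c) - 4*c + 16*exp(c))*(15*c*exp(c) - 2*c - 112*exp(2*c) + 15*exp(c))/(c^2 - 15*c*exp(c) + 56*exp(2*c))^2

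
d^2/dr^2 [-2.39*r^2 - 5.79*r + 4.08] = -4.78000000000000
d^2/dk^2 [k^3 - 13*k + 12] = 6*k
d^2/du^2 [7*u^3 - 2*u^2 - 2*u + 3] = 42*u - 4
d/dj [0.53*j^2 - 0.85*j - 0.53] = 1.06*j - 0.85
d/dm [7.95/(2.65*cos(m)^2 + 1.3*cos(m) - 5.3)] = (42.135*cos(m) + 10.335)*sin(m)/(2.65*cos(m)^2 + 1.3*cos(m) - 5.3)^2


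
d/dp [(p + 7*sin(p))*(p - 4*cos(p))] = (p + 7*sin(p))*(4*sin(p) + 1) + (p - 4*cos(p))*(7*cos(p) + 1)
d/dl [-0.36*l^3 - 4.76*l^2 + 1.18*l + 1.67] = -1.08*l^2 - 9.52*l + 1.18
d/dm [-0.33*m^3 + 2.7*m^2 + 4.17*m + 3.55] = -0.99*m^2 + 5.4*m + 4.17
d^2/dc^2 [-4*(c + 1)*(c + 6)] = -8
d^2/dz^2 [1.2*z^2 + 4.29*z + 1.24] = 2.40000000000000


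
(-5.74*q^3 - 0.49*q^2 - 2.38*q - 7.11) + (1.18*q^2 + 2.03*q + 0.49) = -5.74*q^3 + 0.69*q^2 - 0.35*q - 6.62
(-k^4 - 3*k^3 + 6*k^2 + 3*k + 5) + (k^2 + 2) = -k^4 - 3*k^3 + 7*k^2 + 3*k + 7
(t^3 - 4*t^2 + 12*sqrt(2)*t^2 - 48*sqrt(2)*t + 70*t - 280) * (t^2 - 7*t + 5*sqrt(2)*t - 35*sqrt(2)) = t^5 - 11*t^4 + 17*sqrt(2)*t^4 - 187*sqrt(2)*t^3 + 218*t^3 - 2090*t^2 + 826*sqrt(2)*t^2 - 3850*sqrt(2)*t + 5320*t + 9800*sqrt(2)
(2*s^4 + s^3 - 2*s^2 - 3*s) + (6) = 2*s^4 + s^3 - 2*s^2 - 3*s + 6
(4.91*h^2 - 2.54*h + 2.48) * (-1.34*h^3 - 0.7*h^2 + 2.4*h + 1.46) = -6.5794*h^5 - 0.0333999999999994*h^4 + 10.2388*h^3 - 0.6634*h^2 + 2.2436*h + 3.6208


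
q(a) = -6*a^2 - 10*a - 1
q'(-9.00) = 98.00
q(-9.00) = -397.00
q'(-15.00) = 170.00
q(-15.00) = -1201.00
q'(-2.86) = 24.32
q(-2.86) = -21.48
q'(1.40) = -26.80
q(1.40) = -26.76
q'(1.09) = -23.08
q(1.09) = -19.03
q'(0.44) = -15.28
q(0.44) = -6.56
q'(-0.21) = -7.48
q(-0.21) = 0.84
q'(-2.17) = 16.04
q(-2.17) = -7.55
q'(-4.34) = 42.08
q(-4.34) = -70.61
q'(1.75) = -31.00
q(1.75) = -36.88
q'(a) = -12*a - 10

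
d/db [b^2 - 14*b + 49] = 2*b - 14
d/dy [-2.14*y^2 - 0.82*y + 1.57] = -4.28*y - 0.82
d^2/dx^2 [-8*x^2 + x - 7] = -16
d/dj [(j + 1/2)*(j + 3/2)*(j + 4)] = 3*j^2 + 12*j + 35/4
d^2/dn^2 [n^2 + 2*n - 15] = 2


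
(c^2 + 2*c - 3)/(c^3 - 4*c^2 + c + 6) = (c^2 + 2*c - 3)/(c^3 - 4*c^2 + c + 6)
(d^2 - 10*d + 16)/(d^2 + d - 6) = (d - 8)/(d + 3)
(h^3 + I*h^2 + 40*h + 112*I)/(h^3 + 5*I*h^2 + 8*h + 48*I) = (h - 7*I)/(h - 3*I)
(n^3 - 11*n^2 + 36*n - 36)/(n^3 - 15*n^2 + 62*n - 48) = (n^2 - 5*n + 6)/(n^2 - 9*n + 8)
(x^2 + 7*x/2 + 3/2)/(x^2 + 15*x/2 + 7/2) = (x + 3)/(x + 7)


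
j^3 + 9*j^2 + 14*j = j*(j + 2)*(j + 7)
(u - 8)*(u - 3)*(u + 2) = u^3 - 9*u^2 + 2*u + 48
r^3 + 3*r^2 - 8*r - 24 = (r + 3)*(r - 2*sqrt(2))*(r + 2*sqrt(2))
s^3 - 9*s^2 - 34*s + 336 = (s - 8)*(s - 7)*(s + 6)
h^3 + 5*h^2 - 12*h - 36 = (h - 3)*(h + 2)*(h + 6)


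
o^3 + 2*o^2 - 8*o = o*(o - 2)*(o + 4)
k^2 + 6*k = k*(k + 6)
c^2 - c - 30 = (c - 6)*(c + 5)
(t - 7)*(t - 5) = t^2 - 12*t + 35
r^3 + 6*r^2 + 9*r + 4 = (r + 1)^2*(r + 4)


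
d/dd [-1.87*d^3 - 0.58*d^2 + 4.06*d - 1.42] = -5.61*d^2 - 1.16*d + 4.06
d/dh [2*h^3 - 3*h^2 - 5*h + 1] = 6*h^2 - 6*h - 5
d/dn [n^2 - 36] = 2*n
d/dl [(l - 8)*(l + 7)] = 2*l - 1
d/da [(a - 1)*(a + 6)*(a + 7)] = 3*a^2 + 24*a + 29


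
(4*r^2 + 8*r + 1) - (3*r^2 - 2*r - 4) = r^2 + 10*r + 5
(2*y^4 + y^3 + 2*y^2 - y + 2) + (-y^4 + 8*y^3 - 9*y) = y^4 + 9*y^3 + 2*y^2 - 10*y + 2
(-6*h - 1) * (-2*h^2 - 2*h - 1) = 12*h^3 + 14*h^2 + 8*h + 1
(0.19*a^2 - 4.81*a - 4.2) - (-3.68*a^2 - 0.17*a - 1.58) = 3.87*a^2 - 4.64*a - 2.62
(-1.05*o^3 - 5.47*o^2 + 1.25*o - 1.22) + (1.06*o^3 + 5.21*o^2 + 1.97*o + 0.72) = 0.01*o^3 - 0.26*o^2 + 3.22*o - 0.5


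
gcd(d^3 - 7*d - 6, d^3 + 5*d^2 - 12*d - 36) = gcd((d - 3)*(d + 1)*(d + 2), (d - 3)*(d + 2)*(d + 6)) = d^2 - d - 6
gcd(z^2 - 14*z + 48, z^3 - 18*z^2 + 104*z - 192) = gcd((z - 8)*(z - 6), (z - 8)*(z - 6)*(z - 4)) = z^2 - 14*z + 48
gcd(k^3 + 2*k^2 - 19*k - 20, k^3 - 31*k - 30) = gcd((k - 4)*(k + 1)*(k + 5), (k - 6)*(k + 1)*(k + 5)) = k^2 + 6*k + 5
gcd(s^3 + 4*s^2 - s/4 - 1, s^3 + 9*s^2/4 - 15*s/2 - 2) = s + 4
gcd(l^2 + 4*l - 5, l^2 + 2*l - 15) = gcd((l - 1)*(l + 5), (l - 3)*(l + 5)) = l + 5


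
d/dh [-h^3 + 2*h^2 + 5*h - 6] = -3*h^2 + 4*h + 5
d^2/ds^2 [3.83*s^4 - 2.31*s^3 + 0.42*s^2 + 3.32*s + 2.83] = 45.96*s^2 - 13.86*s + 0.84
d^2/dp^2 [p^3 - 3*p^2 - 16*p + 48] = 6*p - 6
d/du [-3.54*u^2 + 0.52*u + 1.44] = 0.52 - 7.08*u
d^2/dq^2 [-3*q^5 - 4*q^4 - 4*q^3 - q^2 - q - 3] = -60*q^3 - 48*q^2 - 24*q - 2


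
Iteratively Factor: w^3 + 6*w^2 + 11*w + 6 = (w + 3)*(w^2 + 3*w + 2) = (w + 1)*(w + 3)*(w + 2)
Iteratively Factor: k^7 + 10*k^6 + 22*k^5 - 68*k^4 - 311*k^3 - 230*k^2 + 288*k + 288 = (k + 1)*(k^6 + 9*k^5 + 13*k^4 - 81*k^3 - 230*k^2 + 288) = (k + 1)*(k + 4)*(k^5 + 5*k^4 - 7*k^3 - 53*k^2 - 18*k + 72) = (k - 1)*(k + 1)*(k + 4)*(k^4 + 6*k^3 - k^2 - 54*k - 72) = (k - 1)*(k + 1)*(k + 3)*(k + 4)*(k^3 + 3*k^2 - 10*k - 24) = (k - 1)*(k + 1)*(k + 2)*(k + 3)*(k + 4)*(k^2 + k - 12) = (k - 1)*(k + 1)*(k + 2)*(k + 3)*(k + 4)^2*(k - 3)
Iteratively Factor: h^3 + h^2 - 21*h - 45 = (h - 5)*(h^2 + 6*h + 9) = (h - 5)*(h + 3)*(h + 3)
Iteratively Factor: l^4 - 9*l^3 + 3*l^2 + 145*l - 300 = (l + 4)*(l^3 - 13*l^2 + 55*l - 75) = (l - 5)*(l + 4)*(l^2 - 8*l + 15) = (l - 5)*(l - 3)*(l + 4)*(l - 5)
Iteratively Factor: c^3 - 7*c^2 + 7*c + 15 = (c + 1)*(c^2 - 8*c + 15) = (c - 3)*(c + 1)*(c - 5)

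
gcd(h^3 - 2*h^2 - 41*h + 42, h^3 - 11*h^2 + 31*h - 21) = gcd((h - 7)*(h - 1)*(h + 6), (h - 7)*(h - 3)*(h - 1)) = h^2 - 8*h + 7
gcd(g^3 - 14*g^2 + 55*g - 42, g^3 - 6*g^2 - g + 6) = g^2 - 7*g + 6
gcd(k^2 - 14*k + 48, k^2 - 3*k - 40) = k - 8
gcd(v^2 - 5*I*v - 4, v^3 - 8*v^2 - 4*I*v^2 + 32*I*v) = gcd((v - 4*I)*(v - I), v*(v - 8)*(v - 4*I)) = v - 4*I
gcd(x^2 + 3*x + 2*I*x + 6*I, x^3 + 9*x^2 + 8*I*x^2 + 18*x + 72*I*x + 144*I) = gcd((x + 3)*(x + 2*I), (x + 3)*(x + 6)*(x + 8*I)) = x + 3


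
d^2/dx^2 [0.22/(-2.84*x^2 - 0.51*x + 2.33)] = (3.548864*x^2 + 0.637296*x - 0.22*(5.68*x + 0.51)*(11.36*x + 1.02) - 2.911568)/(2.84*x^2 + 0.51*x - 2.33)^3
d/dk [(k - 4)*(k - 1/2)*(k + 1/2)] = 3*k^2 - 8*k - 1/4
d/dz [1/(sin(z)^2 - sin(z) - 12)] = (1 - 2*sin(z))*cos(z)/(sin(z) + cos(z)^2 + 11)^2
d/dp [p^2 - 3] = 2*p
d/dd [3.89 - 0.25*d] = -0.250000000000000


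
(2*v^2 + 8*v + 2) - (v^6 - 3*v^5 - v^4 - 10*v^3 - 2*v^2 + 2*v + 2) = -v^6 + 3*v^5 + v^4 + 10*v^3 + 4*v^2 + 6*v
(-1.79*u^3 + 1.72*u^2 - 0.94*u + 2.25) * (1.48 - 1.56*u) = 2.7924*u^4 - 5.3324*u^3 + 4.012*u^2 - 4.9012*u + 3.33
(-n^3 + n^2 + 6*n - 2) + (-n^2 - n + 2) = -n^3 + 5*n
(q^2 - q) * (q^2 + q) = q^4 - q^2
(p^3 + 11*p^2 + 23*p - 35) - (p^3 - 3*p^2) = 14*p^2 + 23*p - 35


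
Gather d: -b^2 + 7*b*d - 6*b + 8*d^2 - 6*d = -b^2 - 6*b + 8*d^2 + d*(7*b - 6)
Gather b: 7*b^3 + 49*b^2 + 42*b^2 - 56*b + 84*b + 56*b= 7*b^3 + 91*b^2 + 84*b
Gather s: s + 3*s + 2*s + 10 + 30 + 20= 6*s + 60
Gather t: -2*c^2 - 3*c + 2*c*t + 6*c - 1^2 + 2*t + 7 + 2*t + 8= -2*c^2 + 3*c + t*(2*c + 4) + 14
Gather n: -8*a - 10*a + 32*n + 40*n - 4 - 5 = -18*a + 72*n - 9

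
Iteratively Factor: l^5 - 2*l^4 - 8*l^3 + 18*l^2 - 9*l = (l - 3)*(l^4 + l^3 - 5*l^2 + 3*l) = l*(l - 3)*(l^3 + l^2 - 5*l + 3) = l*(l - 3)*(l - 1)*(l^2 + 2*l - 3) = l*(l - 3)*(l - 1)*(l + 3)*(l - 1)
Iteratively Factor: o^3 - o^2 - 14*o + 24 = (o - 3)*(o^2 + 2*o - 8) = (o - 3)*(o + 4)*(o - 2)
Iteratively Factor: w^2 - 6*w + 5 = (w - 1)*(w - 5)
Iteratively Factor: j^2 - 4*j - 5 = (j + 1)*(j - 5)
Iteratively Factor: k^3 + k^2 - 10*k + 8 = (k - 1)*(k^2 + 2*k - 8) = (k - 1)*(k + 4)*(k - 2)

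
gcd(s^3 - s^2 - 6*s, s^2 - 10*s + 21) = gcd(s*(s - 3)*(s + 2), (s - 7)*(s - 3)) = s - 3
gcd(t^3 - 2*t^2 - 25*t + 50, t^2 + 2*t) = 1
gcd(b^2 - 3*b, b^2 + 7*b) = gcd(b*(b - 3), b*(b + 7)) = b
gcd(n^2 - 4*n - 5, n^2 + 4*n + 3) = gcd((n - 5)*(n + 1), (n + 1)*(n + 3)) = n + 1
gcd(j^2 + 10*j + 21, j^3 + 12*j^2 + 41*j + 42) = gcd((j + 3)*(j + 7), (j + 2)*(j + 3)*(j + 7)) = j^2 + 10*j + 21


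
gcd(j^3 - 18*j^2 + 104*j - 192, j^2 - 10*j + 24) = j^2 - 10*j + 24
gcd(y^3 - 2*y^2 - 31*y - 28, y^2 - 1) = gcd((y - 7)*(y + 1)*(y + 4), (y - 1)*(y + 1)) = y + 1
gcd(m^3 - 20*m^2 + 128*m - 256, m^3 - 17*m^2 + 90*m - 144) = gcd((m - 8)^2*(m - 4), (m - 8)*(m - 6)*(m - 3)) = m - 8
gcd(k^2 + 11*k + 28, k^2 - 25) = 1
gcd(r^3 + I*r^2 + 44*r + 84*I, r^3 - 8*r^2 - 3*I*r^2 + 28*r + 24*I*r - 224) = r - 7*I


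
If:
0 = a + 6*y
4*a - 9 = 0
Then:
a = 9/4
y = -3/8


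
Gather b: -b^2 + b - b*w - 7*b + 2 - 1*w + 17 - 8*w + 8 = -b^2 + b*(-w - 6) - 9*w + 27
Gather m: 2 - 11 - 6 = -15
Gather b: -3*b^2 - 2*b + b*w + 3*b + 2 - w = -3*b^2 + b*(w + 1) - w + 2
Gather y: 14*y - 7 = 14*y - 7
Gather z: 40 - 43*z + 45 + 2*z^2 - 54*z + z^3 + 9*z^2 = z^3 + 11*z^2 - 97*z + 85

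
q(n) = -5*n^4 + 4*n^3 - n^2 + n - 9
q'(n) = -20*n^3 + 12*n^2 - 2*n + 1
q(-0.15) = -9.19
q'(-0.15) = 1.64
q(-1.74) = -80.67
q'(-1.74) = 146.17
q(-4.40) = -2247.54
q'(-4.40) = 1945.80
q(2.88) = -262.85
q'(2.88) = -382.98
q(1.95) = -53.49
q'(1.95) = -105.57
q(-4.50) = -2448.56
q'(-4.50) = 2075.50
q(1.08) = -10.85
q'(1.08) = -12.36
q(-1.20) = -28.92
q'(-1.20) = 55.24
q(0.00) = -9.00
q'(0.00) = 1.00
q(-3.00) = -534.00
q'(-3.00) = 655.00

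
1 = 1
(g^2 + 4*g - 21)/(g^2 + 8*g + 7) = (g - 3)/(g + 1)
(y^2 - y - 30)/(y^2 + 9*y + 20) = (y - 6)/(y + 4)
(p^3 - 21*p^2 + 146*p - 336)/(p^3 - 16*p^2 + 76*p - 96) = (p - 7)/(p - 2)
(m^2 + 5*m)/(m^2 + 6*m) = (m + 5)/(m + 6)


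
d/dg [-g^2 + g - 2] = 1 - 2*g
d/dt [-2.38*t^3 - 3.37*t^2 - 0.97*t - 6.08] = -7.14*t^2 - 6.74*t - 0.97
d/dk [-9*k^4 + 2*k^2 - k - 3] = -36*k^3 + 4*k - 1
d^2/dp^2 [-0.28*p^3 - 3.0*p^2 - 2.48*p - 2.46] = -1.68*p - 6.0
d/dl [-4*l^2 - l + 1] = -8*l - 1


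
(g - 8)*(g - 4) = g^2 - 12*g + 32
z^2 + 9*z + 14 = (z + 2)*(z + 7)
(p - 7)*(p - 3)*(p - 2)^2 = p^4 - 14*p^3 + 65*p^2 - 124*p + 84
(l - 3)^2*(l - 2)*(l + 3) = l^4 - 5*l^3 - 3*l^2 + 45*l - 54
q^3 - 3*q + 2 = (q - 1)^2*(q + 2)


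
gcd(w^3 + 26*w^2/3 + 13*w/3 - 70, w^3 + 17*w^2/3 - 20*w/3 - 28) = w^2 + 11*w/3 - 14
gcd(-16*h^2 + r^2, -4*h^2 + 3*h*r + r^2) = 4*h + r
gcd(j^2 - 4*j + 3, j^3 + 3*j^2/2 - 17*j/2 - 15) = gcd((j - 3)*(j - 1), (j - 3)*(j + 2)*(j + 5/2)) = j - 3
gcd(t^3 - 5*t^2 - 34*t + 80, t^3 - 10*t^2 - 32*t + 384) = t - 8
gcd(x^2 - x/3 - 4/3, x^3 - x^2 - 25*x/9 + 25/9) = 1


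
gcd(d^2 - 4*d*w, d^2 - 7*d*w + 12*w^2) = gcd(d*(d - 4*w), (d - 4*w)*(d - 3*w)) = -d + 4*w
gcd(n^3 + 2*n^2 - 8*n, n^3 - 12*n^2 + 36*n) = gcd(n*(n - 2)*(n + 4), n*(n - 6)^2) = n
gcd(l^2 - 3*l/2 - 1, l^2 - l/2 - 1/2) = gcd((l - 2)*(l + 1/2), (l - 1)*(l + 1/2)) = l + 1/2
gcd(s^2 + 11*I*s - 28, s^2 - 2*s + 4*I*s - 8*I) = s + 4*I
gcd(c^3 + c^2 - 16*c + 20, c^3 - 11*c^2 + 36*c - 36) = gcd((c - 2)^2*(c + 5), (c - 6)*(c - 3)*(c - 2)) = c - 2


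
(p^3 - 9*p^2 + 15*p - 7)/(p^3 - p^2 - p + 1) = (p - 7)/(p + 1)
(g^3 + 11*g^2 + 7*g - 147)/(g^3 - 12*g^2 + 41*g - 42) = (g^2 + 14*g + 49)/(g^2 - 9*g + 14)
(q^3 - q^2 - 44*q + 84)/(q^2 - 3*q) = (q^3 - q^2 - 44*q + 84)/(q*(q - 3))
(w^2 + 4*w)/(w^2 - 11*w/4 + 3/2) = 4*w*(w + 4)/(4*w^2 - 11*w + 6)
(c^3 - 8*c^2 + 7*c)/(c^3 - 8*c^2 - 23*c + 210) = c*(c - 1)/(c^2 - c - 30)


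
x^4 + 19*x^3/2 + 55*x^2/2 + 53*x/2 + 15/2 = (x + 1/2)*(x + 1)*(x + 3)*(x + 5)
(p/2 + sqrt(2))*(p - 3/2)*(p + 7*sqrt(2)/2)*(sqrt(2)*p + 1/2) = sqrt(2)*p^4/2 - 3*sqrt(2)*p^3/4 + 23*p^3/4 - 69*p^2/8 + 67*sqrt(2)*p^2/8 - 201*sqrt(2)*p/16 + 7*p/2 - 21/4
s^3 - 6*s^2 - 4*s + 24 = (s - 6)*(s - 2)*(s + 2)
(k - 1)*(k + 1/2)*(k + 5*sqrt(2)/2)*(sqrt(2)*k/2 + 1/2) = sqrt(2)*k^4/2 - sqrt(2)*k^3/4 + 3*k^3 - 3*k^2/2 + sqrt(2)*k^2 - 3*k/2 - 5*sqrt(2)*k/8 - 5*sqrt(2)/8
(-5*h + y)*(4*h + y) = -20*h^2 - h*y + y^2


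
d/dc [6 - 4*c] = -4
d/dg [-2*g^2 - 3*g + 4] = -4*g - 3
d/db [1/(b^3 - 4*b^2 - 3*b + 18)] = (-3*b^2 + 8*b + 3)/(b^3 - 4*b^2 - 3*b + 18)^2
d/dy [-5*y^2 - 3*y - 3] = -10*y - 3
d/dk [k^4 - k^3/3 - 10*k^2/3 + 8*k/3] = 4*k^3 - k^2 - 20*k/3 + 8/3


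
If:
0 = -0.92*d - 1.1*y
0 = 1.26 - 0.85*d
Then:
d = 1.48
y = -1.24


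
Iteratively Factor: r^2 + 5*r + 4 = (r + 1)*(r + 4)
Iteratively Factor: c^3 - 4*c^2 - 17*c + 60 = (c - 3)*(c^2 - c - 20) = (c - 5)*(c - 3)*(c + 4)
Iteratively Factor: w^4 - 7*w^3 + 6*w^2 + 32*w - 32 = (w - 1)*(w^3 - 6*w^2 + 32) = (w - 4)*(w - 1)*(w^2 - 2*w - 8) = (w - 4)*(w - 1)*(w + 2)*(w - 4)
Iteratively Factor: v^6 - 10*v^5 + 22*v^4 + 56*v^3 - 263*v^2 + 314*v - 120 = (v - 1)*(v^5 - 9*v^4 + 13*v^3 + 69*v^2 - 194*v + 120) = (v - 5)*(v - 1)*(v^4 - 4*v^3 - 7*v^2 + 34*v - 24) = (v - 5)*(v - 1)^2*(v^3 - 3*v^2 - 10*v + 24) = (v - 5)*(v - 2)*(v - 1)^2*(v^2 - v - 12) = (v - 5)*(v - 2)*(v - 1)^2*(v + 3)*(v - 4)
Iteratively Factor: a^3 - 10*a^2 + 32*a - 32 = (a - 4)*(a^2 - 6*a + 8) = (a - 4)^2*(a - 2)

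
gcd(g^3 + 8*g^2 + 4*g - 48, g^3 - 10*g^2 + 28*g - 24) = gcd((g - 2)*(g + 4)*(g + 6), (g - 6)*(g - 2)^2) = g - 2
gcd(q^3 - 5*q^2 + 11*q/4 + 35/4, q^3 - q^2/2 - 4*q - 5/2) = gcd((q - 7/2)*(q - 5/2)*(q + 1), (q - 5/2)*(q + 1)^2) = q^2 - 3*q/2 - 5/2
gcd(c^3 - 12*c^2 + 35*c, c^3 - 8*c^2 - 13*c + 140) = c^2 - 12*c + 35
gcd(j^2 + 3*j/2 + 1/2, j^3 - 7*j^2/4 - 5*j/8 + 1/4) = j + 1/2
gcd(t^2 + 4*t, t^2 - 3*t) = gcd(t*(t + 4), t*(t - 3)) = t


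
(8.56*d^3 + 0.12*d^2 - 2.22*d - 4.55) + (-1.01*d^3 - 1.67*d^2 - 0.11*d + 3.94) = 7.55*d^3 - 1.55*d^2 - 2.33*d - 0.61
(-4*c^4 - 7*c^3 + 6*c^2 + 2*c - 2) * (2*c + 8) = -8*c^5 - 46*c^4 - 44*c^3 + 52*c^2 + 12*c - 16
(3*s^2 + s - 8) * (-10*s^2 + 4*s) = -30*s^4 + 2*s^3 + 84*s^2 - 32*s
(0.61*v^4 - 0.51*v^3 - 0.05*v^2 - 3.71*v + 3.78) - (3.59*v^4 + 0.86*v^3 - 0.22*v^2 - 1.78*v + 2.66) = -2.98*v^4 - 1.37*v^3 + 0.17*v^2 - 1.93*v + 1.12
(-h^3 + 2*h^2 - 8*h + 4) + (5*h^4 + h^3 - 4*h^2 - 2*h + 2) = 5*h^4 - 2*h^2 - 10*h + 6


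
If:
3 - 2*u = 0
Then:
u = 3/2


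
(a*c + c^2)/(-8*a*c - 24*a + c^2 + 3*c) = c*(-a - c)/(8*a*c + 24*a - c^2 - 3*c)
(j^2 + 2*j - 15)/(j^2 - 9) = (j + 5)/(j + 3)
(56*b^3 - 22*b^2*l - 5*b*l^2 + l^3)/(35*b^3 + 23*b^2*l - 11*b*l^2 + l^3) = (8*b^2 - 2*b*l - l^2)/(5*b^2 + 4*b*l - l^2)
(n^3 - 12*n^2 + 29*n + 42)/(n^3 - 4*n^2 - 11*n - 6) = (n - 7)/(n + 1)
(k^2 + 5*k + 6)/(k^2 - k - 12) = (k + 2)/(k - 4)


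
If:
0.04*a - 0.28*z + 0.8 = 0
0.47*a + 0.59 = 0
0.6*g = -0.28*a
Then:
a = -1.26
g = 0.59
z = 2.68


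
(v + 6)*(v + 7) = v^2 + 13*v + 42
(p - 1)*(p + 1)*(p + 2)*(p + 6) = p^4 + 8*p^3 + 11*p^2 - 8*p - 12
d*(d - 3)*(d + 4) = d^3 + d^2 - 12*d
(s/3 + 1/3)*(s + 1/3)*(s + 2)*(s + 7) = s^4/3 + 31*s^3/9 + 79*s^2/9 + 65*s/9 + 14/9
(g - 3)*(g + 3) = g^2 - 9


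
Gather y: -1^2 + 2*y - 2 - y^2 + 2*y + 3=-y^2 + 4*y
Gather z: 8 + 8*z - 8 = 8*z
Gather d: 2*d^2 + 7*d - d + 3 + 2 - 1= 2*d^2 + 6*d + 4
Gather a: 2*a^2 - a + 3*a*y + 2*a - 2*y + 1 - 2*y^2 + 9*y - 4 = 2*a^2 + a*(3*y + 1) - 2*y^2 + 7*y - 3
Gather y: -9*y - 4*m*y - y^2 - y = -y^2 + y*(-4*m - 10)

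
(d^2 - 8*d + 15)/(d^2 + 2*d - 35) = (d - 3)/(d + 7)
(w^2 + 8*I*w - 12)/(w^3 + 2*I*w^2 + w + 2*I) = (w + 6*I)/(w^2 + 1)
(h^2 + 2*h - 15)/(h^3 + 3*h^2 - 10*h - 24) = (h + 5)/(h^2 + 6*h + 8)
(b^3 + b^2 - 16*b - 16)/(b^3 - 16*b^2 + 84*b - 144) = (b^2 + 5*b + 4)/(b^2 - 12*b + 36)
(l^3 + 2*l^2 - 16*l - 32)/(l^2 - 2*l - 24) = (l^2 - 2*l - 8)/(l - 6)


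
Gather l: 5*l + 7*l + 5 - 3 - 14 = 12*l - 12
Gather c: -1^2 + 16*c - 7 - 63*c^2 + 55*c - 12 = -63*c^2 + 71*c - 20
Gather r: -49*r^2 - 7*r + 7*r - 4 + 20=16 - 49*r^2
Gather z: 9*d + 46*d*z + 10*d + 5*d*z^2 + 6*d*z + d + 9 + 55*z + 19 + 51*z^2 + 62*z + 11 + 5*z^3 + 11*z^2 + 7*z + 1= 20*d + 5*z^3 + z^2*(5*d + 62) + z*(52*d + 124) + 40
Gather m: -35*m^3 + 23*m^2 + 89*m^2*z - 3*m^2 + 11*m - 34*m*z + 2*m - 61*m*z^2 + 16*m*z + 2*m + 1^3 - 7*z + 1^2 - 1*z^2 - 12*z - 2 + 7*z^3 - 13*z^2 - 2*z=-35*m^3 + m^2*(89*z + 20) + m*(-61*z^2 - 18*z + 15) + 7*z^3 - 14*z^2 - 21*z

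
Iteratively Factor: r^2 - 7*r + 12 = (r - 3)*(r - 4)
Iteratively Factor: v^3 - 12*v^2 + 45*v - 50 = (v - 2)*(v^2 - 10*v + 25) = (v - 5)*(v - 2)*(v - 5)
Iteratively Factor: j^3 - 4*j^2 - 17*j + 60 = (j - 5)*(j^2 + j - 12) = (j - 5)*(j - 3)*(j + 4)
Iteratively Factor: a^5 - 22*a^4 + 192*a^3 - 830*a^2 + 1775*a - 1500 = (a - 3)*(a^4 - 19*a^3 + 135*a^2 - 425*a + 500) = (a - 4)*(a - 3)*(a^3 - 15*a^2 + 75*a - 125) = (a - 5)*(a - 4)*(a - 3)*(a^2 - 10*a + 25) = (a - 5)^2*(a - 4)*(a - 3)*(a - 5)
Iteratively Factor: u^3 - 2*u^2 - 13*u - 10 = (u - 5)*(u^2 + 3*u + 2) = (u - 5)*(u + 1)*(u + 2)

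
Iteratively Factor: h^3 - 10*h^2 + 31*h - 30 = (h - 3)*(h^2 - 7*h + 10) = (h - 5)*(h - 3)*(h - 2)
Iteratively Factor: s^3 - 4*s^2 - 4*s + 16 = (s - 4)*(s^2 - 4) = (s - 4)*(s + 2)*(s - 2)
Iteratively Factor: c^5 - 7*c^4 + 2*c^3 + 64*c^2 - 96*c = (c)*(c^4 - 7*c^3 + 2*c^2 + 64*c - 96) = c*(c - 4)*(c^3 - 3*c^2 - 10*c + 24) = c*(c - 4)*(c + 3)*(c^2 - 6*c + 8) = c*(c - 4)^2*(c + 3)*(c - 2)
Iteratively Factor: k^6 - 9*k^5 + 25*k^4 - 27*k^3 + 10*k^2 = (k)*(k^5 - 9*k^4 + 25*k^3 - 27*k^2 + 10*k) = k*(k - 5)*(k^4 - 4*k^3 + 5*k^2 - 2*k) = k*(k - 5)*(k - 1)*(k^3 - 3*k^2 + 2*k) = k*(k - 5)*(k - 1)^2*(k^2 - 2*k) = k*(k - 5)*(k - 2)*(k - 1)^2*(k)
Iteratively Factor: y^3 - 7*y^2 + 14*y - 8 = (y - 2)*(y^2 - 5*y + 4) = (y - 4)*(y - 2)*(y - 1)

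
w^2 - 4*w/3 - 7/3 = (w - 7/3)*(w + 1)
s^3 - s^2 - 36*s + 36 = (s - 6)*(s - 1)*(s + 6)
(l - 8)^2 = l^2 - 16*l + 64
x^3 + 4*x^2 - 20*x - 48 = (x - 4)*(x + 2)*(x + 6)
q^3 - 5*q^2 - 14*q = q*(q - 7)*(q + 2)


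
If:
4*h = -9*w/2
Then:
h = -9*w/8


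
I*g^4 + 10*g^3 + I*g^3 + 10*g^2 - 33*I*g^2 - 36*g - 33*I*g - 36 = (g - 4*I)*(g - 3*I)^2*(I*g + I)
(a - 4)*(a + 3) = a^2 - a - 12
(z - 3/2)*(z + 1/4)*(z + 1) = z^3 - z^2/4 - 13*z/8 - 3/8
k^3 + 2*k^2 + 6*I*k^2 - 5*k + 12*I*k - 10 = (k + 2)*(k + I)*(k + 5*I)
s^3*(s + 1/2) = s^4 + s^3/2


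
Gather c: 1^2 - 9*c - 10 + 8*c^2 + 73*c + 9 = 8*c^2 + 64*c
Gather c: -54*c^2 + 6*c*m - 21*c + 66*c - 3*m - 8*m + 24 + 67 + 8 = -54*c^2 + c*(6*m + 45) - 11*m + 99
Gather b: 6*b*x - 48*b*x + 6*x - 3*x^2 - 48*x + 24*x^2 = -42*b*x + 21*x^2 - 42*x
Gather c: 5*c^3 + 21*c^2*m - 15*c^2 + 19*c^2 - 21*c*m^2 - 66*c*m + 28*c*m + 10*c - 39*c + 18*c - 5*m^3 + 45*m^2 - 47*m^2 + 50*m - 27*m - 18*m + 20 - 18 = 5*c^3 + c^2*(21*m + 4) + c*(-21*m^2 - 38*m - 11) - 5*m^3 - 2*m^2 + 5*m + 2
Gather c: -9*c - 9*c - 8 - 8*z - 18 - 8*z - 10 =-18*c - 16*z - 36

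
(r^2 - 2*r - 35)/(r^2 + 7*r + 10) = (r - 7)/(r + 2)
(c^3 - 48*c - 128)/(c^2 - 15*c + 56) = (c^2 + 8*c + 16)/(c - 7)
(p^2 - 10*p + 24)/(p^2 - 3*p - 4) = (p - 6)/(p + 1)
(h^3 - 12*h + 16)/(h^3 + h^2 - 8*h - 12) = (h^3 - 12*h + 16)/(h^3 + h^2 - 8*h - 12)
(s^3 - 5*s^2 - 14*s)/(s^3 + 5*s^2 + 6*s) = (s - 7)/(s + 3)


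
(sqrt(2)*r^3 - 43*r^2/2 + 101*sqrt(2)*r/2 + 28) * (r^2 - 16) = sqrt(2)*r^5 - 43*r^4/2 + 69*sqrt(2)*r^3/2 + 372*r^2 - 808*sqrt(2)*r - 448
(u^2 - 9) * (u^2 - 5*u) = u^4 - 5*u^3 - 9*u^2 + 45*u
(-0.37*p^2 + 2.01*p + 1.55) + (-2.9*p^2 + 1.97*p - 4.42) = -3.27*p^2 + 3.98*p - 2.87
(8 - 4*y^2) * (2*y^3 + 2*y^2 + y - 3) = -8*y^5 - 8*y^4 + 12*y^3 + 28*y^2 + 8*y - 24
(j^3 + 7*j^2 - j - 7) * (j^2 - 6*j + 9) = j^5 + j^4 - 34*j^3 + 62*j^2 + 33*j - 63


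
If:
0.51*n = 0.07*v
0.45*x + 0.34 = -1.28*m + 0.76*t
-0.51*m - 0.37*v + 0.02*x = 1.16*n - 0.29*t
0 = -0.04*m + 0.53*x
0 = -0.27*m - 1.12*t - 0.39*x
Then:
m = -0.22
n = 0.03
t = 0.06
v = 0.25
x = -0.02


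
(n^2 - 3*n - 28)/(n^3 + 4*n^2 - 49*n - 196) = 1/(n + 7)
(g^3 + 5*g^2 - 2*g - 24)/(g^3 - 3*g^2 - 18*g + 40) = (g + 3)/(g - 5)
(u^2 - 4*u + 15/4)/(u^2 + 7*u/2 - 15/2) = (u - 5/2)/(u + 5)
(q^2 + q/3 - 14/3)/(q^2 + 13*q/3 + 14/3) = (q - 2)/(q + 2)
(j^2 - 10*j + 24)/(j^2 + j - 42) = (j - 4)/(j + 7)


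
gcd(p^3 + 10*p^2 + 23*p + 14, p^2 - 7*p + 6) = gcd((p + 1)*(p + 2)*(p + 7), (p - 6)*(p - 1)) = 1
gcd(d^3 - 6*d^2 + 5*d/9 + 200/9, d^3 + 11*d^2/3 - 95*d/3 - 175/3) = d^2 - 10*d/3 - 25/3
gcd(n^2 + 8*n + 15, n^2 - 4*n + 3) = 1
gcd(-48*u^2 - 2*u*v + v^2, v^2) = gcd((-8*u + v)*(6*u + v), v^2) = 1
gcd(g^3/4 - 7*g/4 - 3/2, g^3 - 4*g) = g + 2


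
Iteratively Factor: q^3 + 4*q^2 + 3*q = (q + 1)*(q^2 + 3*q) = (q + 1)*(q + 3)*(q)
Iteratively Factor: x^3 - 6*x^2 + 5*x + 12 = (x - 3)*(x^2 - 3*x - 4) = (x - 4)*(x - 3)*(x + 1)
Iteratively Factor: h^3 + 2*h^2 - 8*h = (h + 4)*(h^2 - 2*h) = (h - 2)*(h + 4)*(h)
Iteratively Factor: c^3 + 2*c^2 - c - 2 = (c - 1)*(c^2 + 3*c + 2) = (c - 1)*(c + 2)*(c + 1)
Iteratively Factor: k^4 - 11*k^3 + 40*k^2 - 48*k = (k - 4)*(k^3 - 7*k^2 + 12*k) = (k - 4)*(k - 3)*(k^2 - 4*k) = k*(k - 4)*(k - 3)*(k - 4)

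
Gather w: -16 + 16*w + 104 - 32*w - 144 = -16*w - 56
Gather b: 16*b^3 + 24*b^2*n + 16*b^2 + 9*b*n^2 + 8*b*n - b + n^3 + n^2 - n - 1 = 16*b^3 + b^2*(24*n + 16) + b*(9*n^2 + 8*n - 1) + n^3 + n^2 - n - 1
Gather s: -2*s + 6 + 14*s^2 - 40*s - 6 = 14*s^2 - 42*s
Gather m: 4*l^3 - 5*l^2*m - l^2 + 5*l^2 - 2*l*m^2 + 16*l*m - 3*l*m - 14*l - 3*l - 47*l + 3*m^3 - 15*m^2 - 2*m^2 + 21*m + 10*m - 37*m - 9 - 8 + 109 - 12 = 4*l^3 + 4*l^2 - 64*l + 3*m^3 + m^2*(-2*l - 17) + m*(-5*l^2 + 13*l - 6) + 80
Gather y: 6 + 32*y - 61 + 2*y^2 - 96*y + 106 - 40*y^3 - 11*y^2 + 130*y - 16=-40*y^3 - 9*y^2 + 66*y + 35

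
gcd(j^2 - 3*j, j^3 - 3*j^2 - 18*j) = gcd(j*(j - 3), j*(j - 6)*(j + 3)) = j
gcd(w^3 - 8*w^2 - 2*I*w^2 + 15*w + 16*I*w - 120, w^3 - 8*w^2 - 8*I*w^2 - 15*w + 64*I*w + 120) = w^2 + w*(-8 - 5*I) + 40*I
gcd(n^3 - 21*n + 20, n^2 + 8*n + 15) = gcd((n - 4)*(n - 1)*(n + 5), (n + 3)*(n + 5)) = n + 5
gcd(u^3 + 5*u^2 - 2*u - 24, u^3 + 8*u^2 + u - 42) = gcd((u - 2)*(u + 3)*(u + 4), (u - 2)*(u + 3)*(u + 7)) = u^2 + u - 6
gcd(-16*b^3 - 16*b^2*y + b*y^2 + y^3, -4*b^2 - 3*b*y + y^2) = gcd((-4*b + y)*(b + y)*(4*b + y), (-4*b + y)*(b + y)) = -4*b^2 - 3*b*y + y^2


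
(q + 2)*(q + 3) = q^2 + 5*q + 6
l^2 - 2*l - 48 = (l - 8)*(l + 6)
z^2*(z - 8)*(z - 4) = z^4 - 12*z^3 + 32*z^2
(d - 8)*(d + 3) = d^2 - 5*d - 24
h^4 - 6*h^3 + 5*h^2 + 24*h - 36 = (h - 3)^2*(h - 2)*(h + 2)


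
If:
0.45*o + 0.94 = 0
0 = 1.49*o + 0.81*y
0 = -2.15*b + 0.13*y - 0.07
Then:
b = 0.20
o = -2.09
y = 3.84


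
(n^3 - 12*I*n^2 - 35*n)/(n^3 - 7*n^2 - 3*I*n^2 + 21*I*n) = (n^2 - 12*I*n - 35)/(n^2 - 7*n - 3*I*n + 21*I)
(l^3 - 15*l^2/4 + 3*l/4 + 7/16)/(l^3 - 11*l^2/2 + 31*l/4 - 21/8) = (4*l + 1)/(2*(2*l - 3))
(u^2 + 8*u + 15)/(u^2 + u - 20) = (u + 3)/(u - 4)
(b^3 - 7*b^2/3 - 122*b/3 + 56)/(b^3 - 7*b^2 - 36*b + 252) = (b - 4/3)/(b - 6)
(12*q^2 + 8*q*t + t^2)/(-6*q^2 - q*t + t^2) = (-6*q - t)/(3*q - t)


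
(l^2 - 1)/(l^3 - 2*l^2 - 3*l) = (l - 1)/(l*(l - 3))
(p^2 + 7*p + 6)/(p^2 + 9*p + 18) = (p + 1)/(p + 3)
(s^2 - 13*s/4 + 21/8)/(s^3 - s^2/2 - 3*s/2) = (s - 7/4)/(s*(s + 1))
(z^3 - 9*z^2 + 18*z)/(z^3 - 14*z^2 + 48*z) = (z - 3)/(z - 8)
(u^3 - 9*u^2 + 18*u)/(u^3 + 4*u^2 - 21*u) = (u - 6)/(u + 7)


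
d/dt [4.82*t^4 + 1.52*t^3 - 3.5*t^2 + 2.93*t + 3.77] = 19.28*t^3 + 4.56*t^2 - 7.0*t + 2.93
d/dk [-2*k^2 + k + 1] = 1 - 4*k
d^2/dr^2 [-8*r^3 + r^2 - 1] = 2 - 48*r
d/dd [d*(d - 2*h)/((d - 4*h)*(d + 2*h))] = 16*h^2*(-d + h)/(d^4 - 4*d^3*h - 12*d^2*h^2 + 32*d*h^3 + 64*h^4)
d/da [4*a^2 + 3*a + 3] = 8*a + 3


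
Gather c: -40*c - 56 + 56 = -40*c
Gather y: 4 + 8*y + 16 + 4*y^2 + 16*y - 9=4*y^2 + 24*y + 11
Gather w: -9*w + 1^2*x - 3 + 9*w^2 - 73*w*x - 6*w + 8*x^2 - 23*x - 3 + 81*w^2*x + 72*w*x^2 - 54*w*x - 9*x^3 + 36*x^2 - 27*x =w^2*(81*x + 9) + w*(72*x^2 - 127*x - 15) - 9*x^3 + 44*x^2 - 49*x - 6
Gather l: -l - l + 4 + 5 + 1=10 - 2*l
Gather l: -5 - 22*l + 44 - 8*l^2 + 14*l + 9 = -8*l^2 - 8*l + 48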